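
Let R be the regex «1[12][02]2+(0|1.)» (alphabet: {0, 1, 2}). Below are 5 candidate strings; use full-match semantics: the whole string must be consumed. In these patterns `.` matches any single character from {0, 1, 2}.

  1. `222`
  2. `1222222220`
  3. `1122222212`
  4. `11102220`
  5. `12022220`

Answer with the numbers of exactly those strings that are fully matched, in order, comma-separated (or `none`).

2, 3, 5

1 → no match — must start with `1`
2 → match
3 → match
4 → no match
5 → match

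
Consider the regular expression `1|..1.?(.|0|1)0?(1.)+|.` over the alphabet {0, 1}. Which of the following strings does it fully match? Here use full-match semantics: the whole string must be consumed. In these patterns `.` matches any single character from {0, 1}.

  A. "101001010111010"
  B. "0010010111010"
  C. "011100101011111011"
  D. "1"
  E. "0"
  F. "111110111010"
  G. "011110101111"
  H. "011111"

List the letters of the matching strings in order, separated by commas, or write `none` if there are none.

A → match
B → match
C → match
D. "1" → match
E. "0" → match
F. "111110111010" → match
G. "011110101111" → match
H. "011111" → match

A, B, C, D, E, F, G, H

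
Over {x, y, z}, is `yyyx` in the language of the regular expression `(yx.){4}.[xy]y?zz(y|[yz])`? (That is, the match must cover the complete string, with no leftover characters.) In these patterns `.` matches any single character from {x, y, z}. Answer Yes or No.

Every match must start with `yx`, but `yyyx` does not.

No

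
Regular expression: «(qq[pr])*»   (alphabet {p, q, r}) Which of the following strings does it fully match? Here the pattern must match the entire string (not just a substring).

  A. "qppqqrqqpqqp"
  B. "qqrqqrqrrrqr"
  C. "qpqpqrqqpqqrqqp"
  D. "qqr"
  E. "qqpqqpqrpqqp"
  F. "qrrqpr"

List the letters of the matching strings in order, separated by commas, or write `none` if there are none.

D

A. "qppqqrqqpqqp" → no match
B. "qqrqqrqrrrqr" → no match
C → no match
D. "qqr" → match
E. "qqpqqpqrpqqp" → no match
F. "qrrqpr" → no match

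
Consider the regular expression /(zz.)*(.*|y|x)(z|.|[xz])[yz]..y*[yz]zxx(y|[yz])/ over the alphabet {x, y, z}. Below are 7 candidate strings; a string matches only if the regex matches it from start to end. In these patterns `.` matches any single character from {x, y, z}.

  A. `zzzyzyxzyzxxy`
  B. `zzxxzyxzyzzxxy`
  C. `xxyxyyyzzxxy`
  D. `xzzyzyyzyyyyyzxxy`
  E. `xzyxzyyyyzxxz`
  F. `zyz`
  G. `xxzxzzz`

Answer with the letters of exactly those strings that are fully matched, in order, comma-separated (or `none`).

A, B, C, D, E

A → match
B → match
C → match
D → match
E → match
F → no match
G → no match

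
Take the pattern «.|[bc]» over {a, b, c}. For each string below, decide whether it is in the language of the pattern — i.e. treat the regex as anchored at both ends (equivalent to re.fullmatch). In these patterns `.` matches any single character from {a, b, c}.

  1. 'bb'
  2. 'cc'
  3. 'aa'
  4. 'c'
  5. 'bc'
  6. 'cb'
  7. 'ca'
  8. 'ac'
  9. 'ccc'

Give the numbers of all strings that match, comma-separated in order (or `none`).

4

1 → no match
2 → no match
3 → no match
4 → match
5 → no match
6 → no match
7 → no match
8 → no match
9 → no match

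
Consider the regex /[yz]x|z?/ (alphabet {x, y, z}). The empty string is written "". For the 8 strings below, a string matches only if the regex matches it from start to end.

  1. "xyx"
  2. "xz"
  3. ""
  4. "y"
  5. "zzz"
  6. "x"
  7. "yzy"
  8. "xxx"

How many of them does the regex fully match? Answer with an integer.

1

1 → no match
2 → no match
3 → match
4 → no match
5 → no match
6 → no match
7 → no match
8 → no match
Total matched: 1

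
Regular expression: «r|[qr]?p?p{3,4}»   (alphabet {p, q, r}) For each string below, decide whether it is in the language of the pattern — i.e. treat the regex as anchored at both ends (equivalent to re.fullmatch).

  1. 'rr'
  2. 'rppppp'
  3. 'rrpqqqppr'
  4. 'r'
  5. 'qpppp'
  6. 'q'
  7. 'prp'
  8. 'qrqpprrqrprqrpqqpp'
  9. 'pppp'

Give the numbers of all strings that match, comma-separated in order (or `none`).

2, 4, 5, 9

1. 'rr' → no match
2. 'rppppp' → match
3. 'rrpqqqppr' → no match
4. 'r' → match
5. 'qpppp' → match
6. 'q' → no match
7. 'prp' → no match
8 → no match
9. 'pppp' → match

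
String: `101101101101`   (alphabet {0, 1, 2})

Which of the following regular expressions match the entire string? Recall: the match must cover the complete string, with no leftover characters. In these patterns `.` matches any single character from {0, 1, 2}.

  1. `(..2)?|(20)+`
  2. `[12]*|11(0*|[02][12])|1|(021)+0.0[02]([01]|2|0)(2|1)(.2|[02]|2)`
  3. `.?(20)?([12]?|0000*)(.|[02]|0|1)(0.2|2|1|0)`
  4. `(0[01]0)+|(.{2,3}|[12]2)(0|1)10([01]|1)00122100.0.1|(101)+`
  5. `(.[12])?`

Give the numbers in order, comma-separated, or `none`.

4

1 → no match
2 → no match
3 → no match
4 → match
5 → no match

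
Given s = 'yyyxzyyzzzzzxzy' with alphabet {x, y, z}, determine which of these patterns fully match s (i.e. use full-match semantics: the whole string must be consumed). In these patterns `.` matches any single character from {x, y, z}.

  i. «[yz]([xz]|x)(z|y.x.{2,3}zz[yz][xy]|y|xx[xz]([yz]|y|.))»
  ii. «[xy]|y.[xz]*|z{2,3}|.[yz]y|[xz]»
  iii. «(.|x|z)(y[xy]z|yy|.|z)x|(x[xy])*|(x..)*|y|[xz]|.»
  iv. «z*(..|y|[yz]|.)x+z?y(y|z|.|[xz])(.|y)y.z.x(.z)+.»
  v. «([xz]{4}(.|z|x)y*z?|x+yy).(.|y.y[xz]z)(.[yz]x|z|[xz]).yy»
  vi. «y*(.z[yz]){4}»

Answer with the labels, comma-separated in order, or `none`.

vi

i → no match
ii → no match
iii → no match
iv → no match
v → no match — must end with 'yy'
vi → match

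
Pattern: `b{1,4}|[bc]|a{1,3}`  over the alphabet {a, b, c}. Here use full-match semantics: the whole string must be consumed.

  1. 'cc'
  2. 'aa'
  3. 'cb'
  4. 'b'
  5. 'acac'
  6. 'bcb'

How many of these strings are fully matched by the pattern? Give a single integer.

1. 'cc' → no match
2. 'aa' → match
3. 'cb' → no match
4. 'b' → match
5. 'acac' → no match
6. 'bcb' → no match
Total matched: 2

2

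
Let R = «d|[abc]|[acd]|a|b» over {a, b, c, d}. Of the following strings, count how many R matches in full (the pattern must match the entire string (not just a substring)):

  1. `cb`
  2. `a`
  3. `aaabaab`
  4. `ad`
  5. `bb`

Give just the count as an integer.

1 → no match
2 → match
3 → no match
4 → no match
5 → no match
Total matched: 1

1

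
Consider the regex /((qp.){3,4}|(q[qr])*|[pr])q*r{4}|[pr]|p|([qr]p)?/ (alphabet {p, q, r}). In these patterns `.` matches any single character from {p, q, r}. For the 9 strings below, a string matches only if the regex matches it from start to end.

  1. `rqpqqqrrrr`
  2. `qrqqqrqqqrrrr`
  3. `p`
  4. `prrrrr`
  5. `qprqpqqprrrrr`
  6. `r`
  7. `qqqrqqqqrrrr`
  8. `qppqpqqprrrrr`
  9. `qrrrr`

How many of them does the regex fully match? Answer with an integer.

7

1 → no match
2 → match
3 → match
4 → no match
5 → match
6 → match
7 → match
8 → match
9 → match
Total matched: 7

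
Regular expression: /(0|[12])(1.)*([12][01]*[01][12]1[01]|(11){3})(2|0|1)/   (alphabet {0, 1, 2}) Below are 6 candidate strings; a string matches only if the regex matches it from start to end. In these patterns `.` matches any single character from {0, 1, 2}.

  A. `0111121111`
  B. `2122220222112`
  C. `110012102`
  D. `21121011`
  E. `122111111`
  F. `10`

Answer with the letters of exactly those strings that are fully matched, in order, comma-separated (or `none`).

A → no match
B → no match
C → match
D → no match
E → no match
F → no match

C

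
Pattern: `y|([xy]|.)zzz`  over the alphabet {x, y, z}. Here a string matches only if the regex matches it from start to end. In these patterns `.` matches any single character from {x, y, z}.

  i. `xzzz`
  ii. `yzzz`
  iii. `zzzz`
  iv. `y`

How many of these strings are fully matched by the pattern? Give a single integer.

i. `xzzz` → match
ii. `yzzz` → match
iii. `zzzz` → match
iv. `y` → match
Total matched: 4

4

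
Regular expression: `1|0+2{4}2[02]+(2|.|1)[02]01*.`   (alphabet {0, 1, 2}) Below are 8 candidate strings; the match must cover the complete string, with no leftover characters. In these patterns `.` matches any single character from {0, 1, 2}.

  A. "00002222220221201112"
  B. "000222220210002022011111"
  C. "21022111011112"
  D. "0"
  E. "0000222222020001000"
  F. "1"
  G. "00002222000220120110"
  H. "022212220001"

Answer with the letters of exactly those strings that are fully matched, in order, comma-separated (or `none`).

A → match
B → no match
C → no match
D → no match
E → match
F → match
G → no match
H → no match

A, E, F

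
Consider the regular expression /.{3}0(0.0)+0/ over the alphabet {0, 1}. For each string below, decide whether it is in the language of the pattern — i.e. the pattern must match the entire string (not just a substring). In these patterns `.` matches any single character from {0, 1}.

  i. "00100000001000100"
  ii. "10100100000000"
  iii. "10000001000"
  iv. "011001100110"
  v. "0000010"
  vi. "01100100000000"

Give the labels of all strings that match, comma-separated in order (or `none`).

ii, vi

i → no match
ii → match
iii → no match
iv → no match — must end with "00"
v → no match — must end with "00"
vi → match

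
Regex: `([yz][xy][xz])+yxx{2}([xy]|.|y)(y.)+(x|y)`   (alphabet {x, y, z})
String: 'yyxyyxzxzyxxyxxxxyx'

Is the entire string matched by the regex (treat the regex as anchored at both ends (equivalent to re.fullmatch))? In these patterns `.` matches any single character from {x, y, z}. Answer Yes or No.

No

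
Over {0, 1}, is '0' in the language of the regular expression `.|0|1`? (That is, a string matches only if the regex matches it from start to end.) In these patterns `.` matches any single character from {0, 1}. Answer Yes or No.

Yes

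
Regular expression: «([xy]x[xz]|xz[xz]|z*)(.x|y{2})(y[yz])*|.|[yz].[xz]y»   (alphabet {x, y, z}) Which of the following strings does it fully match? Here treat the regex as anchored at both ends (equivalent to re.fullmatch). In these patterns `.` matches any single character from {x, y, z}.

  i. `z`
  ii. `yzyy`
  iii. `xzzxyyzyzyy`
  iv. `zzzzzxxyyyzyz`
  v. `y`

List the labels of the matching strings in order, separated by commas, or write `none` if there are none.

i, iv, v

i → match
ii → no match
iii → no match
iv → match
v → match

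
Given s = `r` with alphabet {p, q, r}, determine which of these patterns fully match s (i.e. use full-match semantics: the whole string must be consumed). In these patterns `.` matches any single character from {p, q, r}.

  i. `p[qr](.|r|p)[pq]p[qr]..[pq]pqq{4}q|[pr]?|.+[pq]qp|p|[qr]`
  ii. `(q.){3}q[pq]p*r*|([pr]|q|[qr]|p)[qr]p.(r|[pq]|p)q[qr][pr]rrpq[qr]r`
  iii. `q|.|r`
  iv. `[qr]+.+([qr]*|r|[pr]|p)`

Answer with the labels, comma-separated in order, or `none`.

i → match
ii → no match
iii → match
iv → no match

i, iii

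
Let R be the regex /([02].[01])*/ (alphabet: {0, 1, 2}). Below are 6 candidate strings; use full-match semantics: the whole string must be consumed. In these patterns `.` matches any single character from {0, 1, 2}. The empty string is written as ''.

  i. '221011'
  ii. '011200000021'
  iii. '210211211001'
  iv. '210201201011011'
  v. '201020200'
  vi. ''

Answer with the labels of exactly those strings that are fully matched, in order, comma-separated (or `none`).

i. '221011' → match
ii. '011200000021' → match
iii. '210211211001' → match
iv → match
v. '201020200' → match
vi. '' → match

i, ii, iii, iv, v, vi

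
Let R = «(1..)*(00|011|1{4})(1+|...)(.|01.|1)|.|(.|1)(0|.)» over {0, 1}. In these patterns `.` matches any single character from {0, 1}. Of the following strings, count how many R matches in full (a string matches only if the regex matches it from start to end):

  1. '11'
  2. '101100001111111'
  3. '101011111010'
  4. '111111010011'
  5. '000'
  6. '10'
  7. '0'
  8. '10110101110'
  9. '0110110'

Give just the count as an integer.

1 → match
2 → match
3 → match
4 → no match
5 → no match
6 → match
7 → match
8 → match
9 → match
Total matched: 7

7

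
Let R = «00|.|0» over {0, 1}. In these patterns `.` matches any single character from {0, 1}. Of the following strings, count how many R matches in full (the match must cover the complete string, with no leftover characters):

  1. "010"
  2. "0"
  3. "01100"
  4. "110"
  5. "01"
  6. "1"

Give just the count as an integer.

2

1 → no match
2 → match
3 → no match
4 → no match
5 → no match
6 → match
Total matched: 2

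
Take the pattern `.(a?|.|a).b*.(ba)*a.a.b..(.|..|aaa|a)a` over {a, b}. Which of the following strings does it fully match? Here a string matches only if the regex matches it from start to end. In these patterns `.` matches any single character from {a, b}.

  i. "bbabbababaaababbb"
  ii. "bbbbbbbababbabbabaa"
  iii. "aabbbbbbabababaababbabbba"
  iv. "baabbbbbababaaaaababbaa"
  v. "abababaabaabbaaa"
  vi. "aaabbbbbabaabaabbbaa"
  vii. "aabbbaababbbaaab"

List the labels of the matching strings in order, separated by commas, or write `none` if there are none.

iii, iv, v, vi

i → no match — must end with "a"
ii → no match
iii → match
iv → match
v → match
vi → match
vii → no match — must end with "a"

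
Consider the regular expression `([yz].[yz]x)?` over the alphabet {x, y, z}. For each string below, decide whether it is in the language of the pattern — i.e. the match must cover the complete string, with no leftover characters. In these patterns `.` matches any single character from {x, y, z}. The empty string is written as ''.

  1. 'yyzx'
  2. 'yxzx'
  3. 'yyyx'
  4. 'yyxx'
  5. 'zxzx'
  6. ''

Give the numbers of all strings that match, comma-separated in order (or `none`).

1 → match
2 → match
3 → match
4 → no match
5 → match
6 → match

1, 2, 3, 5, 6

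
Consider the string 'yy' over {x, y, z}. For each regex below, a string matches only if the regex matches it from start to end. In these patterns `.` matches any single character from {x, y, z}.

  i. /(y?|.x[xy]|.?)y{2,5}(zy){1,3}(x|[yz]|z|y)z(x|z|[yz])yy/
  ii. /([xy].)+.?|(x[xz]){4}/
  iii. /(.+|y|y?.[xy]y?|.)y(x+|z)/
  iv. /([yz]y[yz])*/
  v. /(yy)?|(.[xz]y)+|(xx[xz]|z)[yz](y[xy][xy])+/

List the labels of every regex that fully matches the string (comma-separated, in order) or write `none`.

ii, v

i → no match
ii → match
iii → no match
iv → no match
v → match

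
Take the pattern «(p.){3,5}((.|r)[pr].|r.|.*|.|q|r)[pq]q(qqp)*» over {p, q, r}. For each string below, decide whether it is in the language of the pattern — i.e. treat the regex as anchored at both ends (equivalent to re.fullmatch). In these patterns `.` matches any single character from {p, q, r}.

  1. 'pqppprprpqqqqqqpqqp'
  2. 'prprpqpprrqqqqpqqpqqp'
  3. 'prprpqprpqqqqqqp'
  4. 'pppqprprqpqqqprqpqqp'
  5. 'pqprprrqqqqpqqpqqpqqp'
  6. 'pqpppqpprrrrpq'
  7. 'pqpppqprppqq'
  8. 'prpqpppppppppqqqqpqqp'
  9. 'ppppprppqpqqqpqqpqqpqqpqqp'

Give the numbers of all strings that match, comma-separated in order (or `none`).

1 → match
2 → match
3 → match
4 → no match
5 → match
6 → match
7 → match
8 → match
9 → match

1, 2, 3, 5, 6, 7, 8, 9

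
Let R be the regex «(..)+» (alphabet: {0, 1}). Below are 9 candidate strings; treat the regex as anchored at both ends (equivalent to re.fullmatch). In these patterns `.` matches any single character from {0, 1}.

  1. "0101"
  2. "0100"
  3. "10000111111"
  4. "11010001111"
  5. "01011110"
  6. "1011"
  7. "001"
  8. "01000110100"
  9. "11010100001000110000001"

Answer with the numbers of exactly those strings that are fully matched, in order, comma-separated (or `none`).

1 → match
2 → match
3 → no match
4 → no match
5 → match
6 → match
7 → no match
8 → no match
9 → no match

1, 2, 5, 6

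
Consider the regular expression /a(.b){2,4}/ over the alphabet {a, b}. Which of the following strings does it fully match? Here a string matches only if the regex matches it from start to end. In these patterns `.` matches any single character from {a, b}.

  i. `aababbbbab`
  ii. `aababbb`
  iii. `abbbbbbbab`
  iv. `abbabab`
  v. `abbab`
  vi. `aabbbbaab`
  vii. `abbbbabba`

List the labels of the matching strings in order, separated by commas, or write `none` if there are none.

ii, iv, v

i → no match
ii → match
iii → no match
iv → match
v → match
vi → no match
vii → no match — must end with `b`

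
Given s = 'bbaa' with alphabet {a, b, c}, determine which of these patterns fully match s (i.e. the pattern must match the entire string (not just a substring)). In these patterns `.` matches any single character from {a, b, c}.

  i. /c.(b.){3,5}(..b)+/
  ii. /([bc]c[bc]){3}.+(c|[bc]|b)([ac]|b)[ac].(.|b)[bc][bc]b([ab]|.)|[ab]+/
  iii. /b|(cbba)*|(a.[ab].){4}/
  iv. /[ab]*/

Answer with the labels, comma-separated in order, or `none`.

ii, iv

i → no match — must start with 'c'
ii → match
iii → no match
iv → match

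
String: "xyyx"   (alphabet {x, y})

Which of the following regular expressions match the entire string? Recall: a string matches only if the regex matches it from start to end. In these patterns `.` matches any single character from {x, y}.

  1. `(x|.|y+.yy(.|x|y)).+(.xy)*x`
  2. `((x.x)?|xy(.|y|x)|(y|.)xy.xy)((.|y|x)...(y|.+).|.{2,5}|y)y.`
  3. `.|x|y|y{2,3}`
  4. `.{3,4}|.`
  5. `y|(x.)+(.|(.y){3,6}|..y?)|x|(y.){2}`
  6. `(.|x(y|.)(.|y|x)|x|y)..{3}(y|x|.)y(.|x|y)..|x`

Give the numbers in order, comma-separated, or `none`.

1 → match
2 → match
3 → no match
4 → match
5 → match
6 → no match

1, 2, 4, 5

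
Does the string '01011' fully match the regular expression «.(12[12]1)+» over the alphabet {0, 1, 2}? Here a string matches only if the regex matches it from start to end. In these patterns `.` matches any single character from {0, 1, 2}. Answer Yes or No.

No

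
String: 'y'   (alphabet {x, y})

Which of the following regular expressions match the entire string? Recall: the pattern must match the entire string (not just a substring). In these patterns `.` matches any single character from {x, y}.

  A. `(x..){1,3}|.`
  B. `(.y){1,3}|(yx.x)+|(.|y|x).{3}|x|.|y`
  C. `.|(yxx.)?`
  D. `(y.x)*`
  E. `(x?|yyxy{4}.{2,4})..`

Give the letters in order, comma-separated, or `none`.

A → match
B → match
C → match
D → no match
E → no match

A, B, C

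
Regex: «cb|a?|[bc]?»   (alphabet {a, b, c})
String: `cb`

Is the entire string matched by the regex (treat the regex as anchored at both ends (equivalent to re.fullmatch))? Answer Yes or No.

Yes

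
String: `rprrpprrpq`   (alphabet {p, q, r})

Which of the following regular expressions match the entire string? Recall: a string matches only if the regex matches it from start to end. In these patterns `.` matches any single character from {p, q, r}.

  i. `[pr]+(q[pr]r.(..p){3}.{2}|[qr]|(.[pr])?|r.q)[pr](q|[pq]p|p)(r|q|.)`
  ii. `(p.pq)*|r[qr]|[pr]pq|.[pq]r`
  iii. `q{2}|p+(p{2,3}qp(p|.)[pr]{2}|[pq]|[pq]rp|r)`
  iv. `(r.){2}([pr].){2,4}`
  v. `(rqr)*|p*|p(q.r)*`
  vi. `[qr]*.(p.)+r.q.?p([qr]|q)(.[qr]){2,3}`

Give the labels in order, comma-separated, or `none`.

i → match
ii → no match
iii → no match
iv → match
v → no match
vi → no match

i, iv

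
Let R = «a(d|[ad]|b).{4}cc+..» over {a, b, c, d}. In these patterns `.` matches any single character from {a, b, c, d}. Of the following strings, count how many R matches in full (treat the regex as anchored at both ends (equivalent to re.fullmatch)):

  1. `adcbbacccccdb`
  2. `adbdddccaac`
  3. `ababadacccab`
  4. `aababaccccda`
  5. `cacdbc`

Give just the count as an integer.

1 → match
2 → no match
3 → no match
4 → match
5 → no match — must start with `a`
Total matched: 2

2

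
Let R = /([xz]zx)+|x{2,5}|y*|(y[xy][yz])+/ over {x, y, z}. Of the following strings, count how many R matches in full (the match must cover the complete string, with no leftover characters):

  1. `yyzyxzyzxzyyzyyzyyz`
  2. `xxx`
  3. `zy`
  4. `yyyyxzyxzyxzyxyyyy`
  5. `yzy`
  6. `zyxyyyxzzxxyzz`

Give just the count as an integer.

1 → no match
2 → match
3 → no match
4 → match
5 → no match
6 → no match
Total matched: 2

2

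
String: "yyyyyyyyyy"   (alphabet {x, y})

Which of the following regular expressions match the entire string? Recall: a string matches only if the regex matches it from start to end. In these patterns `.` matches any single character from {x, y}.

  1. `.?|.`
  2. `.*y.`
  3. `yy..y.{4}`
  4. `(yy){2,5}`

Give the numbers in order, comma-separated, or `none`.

2, 4

1 → no match
2 → match
3 → no match
4 → match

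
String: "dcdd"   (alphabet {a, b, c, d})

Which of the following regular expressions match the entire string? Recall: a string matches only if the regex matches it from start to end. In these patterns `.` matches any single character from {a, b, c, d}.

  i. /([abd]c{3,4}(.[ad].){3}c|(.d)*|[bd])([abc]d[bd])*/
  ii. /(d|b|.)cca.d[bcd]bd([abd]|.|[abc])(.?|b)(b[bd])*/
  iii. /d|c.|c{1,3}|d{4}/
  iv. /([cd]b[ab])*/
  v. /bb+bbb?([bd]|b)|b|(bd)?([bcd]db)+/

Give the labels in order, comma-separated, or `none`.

i

i → match
ii → no match
iii → no match
iv → no match
v → no match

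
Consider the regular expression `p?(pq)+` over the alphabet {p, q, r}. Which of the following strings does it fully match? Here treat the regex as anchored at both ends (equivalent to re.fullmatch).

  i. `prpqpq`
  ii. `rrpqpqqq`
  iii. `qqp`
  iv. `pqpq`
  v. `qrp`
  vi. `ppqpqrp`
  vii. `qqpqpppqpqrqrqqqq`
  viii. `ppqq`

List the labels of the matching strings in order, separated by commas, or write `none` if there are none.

iv

i → no match
ii → no match — must end with `pq`
iii → no match — must end with `pq`
iv → match
v → no match — must end with `pq`
vi → no match — must end with `pq`
vii → no match — must end with `pq`
viii → no match — must end with `pq`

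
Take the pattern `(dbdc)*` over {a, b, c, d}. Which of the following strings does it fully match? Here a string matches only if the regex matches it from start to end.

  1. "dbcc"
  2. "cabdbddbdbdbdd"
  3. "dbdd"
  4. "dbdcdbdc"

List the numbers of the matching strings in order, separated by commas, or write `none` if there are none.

4

1 → no match
2 → no match
3 → no match
4 → match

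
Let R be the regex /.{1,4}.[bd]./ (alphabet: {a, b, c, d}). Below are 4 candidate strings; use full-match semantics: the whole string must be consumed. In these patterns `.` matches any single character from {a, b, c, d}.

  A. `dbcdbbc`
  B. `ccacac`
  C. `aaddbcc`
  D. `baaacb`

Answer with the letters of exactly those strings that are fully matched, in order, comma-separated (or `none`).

A → match
B → no match
C → no match
D → no match

A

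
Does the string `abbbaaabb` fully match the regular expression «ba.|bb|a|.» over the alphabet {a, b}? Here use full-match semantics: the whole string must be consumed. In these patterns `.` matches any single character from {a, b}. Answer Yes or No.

No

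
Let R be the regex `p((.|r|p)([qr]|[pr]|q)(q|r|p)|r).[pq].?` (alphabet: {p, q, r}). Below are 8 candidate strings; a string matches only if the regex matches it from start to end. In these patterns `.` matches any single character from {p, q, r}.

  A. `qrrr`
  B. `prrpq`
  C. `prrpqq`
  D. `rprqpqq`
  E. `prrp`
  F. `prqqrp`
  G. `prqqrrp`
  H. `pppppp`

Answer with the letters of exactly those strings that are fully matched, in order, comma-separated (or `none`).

A → no match — must start with `p`
B → match
C → match
D → no match — must start with `p`
E → match
F → match
G → no match
H → match

B, C, E, F, H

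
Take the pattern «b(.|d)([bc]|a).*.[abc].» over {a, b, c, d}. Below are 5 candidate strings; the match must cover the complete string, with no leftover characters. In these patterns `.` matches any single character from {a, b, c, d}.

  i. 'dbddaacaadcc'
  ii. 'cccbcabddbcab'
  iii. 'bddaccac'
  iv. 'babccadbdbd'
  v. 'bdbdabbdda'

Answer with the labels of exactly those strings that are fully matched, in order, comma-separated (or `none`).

i → no match — must start with 'b'
ii → no match — must start with 'b'
iii → no match
iv → match
v → no match

iv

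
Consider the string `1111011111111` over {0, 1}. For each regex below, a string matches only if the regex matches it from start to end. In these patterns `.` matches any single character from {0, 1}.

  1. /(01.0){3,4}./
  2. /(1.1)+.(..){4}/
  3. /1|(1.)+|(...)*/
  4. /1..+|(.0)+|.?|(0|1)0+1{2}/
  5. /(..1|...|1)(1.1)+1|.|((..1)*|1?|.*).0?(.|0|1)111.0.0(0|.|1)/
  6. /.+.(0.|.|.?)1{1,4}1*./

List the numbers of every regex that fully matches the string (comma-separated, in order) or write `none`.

1 → no match — must start with `01`
2 → no match
3 → no match
4 → match
5 → match
6 → match

4, 5, 6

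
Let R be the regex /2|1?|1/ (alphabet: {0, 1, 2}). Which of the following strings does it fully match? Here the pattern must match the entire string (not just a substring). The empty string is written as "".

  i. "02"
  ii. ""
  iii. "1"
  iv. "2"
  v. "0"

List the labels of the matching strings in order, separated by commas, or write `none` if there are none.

ii, iii, iv

i → no match
ii → match
iii → match
iv → match
v → no match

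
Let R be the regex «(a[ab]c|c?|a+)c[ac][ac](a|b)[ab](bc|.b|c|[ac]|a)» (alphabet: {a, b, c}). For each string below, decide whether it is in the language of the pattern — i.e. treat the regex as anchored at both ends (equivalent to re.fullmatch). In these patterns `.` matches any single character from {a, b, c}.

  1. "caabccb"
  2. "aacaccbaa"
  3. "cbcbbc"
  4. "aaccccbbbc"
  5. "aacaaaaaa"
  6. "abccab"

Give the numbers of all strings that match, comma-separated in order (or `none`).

4

1. "caabccb" → no match
2. "aacaccbaa" → no match
3. "cbcbbc" → no match
4. "aaccccbbbc" → match
5. "aacaaaaaa" → no match
6. "abccab" → no match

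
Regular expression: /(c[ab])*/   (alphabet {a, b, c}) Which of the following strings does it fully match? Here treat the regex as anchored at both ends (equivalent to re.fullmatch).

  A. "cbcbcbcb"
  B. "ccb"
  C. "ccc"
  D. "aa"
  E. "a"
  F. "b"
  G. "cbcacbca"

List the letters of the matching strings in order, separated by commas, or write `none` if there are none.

A, G

A → match
B → no match
C → no match
D → no match
E → no match
F → no match
G → match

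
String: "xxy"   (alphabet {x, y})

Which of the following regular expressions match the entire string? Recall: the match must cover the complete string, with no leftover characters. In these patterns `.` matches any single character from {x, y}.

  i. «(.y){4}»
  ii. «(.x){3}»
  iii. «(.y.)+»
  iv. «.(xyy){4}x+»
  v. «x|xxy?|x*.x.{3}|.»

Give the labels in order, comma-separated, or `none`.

v

i → no match
ii → no match — must end with "x"
iii → no match
iv → no match — must end with "x"
v → match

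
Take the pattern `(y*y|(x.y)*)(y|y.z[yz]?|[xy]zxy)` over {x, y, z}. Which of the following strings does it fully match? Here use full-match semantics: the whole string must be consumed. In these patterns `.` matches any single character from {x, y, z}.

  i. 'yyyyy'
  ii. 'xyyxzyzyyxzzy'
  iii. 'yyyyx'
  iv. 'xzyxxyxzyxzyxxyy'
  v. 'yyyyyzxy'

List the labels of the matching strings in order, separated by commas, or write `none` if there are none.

i → match
ii → no match
iii → no match
iv → match
v → match

i, iv, v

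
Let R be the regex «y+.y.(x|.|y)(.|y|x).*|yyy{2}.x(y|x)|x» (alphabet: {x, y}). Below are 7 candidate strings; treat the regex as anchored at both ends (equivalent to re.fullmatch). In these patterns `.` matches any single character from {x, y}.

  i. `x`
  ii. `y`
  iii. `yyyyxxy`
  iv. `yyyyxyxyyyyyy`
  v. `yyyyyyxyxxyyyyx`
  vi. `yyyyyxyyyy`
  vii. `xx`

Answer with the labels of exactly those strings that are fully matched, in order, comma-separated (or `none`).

i, iii, iv, v, vi

i → match
ii → no match
iii → match
iv → match
v → match
vi → match
vii → no match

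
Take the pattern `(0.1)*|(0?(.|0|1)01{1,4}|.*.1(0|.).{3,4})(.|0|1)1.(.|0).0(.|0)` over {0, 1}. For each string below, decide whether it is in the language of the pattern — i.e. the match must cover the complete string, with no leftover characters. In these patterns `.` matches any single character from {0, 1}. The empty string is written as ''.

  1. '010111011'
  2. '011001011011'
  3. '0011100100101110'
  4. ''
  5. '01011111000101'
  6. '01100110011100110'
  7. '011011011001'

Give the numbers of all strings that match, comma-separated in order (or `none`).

1. '010111011' → no match
2. '011001011011' → match
3 → no match
4. '' → match
5 → no match
6 → no match
7. '011011011001' → match

2, 4, 7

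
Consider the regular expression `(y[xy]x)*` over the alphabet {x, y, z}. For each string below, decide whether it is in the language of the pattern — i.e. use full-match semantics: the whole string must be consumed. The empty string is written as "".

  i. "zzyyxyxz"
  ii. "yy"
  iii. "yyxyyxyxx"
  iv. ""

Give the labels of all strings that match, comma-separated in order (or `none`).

i → no match
ii → no match
iii → match
iv → match

iii, iv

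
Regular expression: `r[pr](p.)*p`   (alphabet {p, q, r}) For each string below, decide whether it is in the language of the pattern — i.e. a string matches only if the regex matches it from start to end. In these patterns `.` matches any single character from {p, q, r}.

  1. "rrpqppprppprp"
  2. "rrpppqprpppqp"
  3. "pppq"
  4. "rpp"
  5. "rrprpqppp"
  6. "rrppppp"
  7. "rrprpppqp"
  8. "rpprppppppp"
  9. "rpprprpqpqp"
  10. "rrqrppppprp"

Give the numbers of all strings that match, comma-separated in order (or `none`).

1 → match
2 → match
3. "pppq" → no match — must start with "r"
4. "rpp" → match
5. "rrprpqppp" → match
6. "rrppppp" → match
7. "rrprpppqp" → match
8. "rpprppppppp" → match
9. "rpprprpqpqp" → match
10. "rrqrppppprp" → no match

1, 2, 4, 5, 6, 7, 8, 9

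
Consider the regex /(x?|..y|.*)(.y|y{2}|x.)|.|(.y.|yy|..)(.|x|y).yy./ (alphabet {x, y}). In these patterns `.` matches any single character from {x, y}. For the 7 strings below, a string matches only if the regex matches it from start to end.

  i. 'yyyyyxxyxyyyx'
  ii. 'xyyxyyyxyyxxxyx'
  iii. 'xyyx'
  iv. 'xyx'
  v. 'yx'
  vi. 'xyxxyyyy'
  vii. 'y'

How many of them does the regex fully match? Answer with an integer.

i → no match
ii → no match
iii → no match
iv → no match
v → no match
vi → match
vii → match
Total matched: 2

2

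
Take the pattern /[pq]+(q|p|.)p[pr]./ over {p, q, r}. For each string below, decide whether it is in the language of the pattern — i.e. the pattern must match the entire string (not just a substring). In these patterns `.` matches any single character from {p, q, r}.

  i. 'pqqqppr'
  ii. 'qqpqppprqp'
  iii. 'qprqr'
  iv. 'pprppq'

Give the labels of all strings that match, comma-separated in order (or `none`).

i, iv

i → match
ii → no match
iii → no match
iv → match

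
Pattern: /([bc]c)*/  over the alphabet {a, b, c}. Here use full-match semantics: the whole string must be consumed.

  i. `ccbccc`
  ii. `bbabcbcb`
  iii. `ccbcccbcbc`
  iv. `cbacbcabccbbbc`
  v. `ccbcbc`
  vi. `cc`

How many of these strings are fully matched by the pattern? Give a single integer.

4

i → match
ii → no match
iii → match
iv → no match
v → match
vi → match
Total matched: 4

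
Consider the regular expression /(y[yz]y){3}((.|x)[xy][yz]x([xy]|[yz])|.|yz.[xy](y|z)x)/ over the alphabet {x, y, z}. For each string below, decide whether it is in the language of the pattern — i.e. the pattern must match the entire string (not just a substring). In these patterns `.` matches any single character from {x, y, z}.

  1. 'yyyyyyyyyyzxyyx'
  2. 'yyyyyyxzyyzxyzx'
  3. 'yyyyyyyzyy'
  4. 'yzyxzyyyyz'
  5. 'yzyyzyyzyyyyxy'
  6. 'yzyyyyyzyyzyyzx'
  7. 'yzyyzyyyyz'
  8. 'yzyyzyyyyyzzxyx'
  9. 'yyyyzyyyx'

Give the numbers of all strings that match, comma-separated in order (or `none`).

1 → match
2 → no match
3. 'yyyyyyyzyy' → match
4. 'yzyxzyyyyz' → no match
5 → match
6 → match
7. 'yzyyzyyyyz' → match
8 → match
9. 'yyyyzyyyx' → no match

1, 3, 5, 6, 7, 8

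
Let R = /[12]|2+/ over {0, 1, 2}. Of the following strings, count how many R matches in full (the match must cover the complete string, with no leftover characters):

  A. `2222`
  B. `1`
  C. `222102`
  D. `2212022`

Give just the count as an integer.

2

A → match
B → match
C → no match
D → no match
Total matched: 2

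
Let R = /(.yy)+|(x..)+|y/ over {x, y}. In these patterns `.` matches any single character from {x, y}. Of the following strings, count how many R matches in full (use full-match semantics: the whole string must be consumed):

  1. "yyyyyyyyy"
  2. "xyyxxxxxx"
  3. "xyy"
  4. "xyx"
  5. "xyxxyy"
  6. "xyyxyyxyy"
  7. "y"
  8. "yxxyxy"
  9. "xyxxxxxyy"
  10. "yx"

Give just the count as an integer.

8

1 → match
2 → match
3 → match
4 → match
5 → match
6 → match
7 → match
8 → no match
9 → match
10 → no match
Total matched: 8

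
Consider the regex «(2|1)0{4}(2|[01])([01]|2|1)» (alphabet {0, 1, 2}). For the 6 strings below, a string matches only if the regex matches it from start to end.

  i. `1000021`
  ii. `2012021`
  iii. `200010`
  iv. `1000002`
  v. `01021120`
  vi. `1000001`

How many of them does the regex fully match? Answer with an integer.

i. `1000021` → match
ii. `2012021` → no match
iii. `200010` → no match
iv. `1000002` → match
v. `01021120` → no match
vi. `1000001` → match
Total matched: 3

3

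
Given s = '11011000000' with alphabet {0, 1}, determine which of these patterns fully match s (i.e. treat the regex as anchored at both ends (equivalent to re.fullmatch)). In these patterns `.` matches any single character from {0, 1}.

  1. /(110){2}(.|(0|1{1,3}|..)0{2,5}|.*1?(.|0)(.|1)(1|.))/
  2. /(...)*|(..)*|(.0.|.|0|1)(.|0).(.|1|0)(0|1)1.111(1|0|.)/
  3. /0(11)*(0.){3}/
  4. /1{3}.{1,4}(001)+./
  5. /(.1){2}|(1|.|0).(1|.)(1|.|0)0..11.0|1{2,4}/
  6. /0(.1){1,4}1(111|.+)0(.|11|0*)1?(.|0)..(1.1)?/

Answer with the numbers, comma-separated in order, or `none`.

1 → match
2 → no match
3 → no match — must start with '0'
4 → no match
5 → no match
6 → no match — must start with '0'

1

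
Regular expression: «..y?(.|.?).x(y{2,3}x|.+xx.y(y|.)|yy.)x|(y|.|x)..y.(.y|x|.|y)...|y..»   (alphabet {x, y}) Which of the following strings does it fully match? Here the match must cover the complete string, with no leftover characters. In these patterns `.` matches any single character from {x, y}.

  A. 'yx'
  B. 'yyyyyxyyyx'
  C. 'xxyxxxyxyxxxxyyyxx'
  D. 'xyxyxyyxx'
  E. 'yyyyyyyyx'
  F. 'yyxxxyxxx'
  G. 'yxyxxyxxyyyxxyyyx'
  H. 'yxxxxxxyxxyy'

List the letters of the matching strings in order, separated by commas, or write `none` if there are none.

B, D, E, G

A → no match
B → match
C → no match
D → match
E → match
F → no match
G → match
H → no match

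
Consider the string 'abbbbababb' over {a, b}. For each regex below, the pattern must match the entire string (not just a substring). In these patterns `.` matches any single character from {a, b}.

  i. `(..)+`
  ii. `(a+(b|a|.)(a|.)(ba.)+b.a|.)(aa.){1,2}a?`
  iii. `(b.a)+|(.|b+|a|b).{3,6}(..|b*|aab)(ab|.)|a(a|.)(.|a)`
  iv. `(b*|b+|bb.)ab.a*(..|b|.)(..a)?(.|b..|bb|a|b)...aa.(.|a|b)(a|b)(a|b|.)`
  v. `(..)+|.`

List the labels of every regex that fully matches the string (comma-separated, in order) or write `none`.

i → match
ii → no match
iii → match
iv → no match
v → match

i, iii, v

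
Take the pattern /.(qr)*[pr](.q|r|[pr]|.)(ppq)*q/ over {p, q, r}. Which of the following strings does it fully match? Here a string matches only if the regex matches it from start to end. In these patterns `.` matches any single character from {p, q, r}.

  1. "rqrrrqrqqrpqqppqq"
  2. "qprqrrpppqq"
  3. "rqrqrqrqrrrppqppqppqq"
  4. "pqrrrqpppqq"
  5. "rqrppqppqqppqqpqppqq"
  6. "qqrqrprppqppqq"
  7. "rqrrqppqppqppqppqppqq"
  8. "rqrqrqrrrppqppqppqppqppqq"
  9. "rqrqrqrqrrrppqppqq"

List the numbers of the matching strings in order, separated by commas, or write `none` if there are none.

1 → no match
2 → no match
3 → match
4 → no match
5 → no match
6 → match
7 → match
8 → match
9 → match

3, 6, 7, 8, 9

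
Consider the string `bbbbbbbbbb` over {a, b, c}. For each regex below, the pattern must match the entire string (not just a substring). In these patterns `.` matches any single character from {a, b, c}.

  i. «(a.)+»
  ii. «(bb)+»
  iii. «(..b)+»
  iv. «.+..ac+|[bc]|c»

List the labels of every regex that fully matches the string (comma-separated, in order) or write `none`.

ii

i → no match — must start with `a`
ii → match
iii → no match
iv → no match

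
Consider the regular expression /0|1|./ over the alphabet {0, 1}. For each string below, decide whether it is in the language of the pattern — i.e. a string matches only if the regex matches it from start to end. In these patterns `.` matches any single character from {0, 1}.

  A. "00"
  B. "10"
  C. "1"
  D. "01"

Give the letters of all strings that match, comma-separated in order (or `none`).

A → no match
B → no match
C → match
D → no match

C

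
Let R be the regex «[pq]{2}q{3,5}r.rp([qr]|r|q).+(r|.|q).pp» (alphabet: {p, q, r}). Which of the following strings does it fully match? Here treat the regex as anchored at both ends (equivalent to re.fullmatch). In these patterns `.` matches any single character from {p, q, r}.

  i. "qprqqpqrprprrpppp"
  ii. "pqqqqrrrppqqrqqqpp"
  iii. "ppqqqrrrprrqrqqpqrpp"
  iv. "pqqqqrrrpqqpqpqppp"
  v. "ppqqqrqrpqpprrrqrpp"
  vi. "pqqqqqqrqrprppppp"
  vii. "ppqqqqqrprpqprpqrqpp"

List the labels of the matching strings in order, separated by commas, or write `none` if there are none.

iii, iv, v, vi, vii

i → no match
ii → no match
iii → match
iv → match
v → match
vi → match
vii → match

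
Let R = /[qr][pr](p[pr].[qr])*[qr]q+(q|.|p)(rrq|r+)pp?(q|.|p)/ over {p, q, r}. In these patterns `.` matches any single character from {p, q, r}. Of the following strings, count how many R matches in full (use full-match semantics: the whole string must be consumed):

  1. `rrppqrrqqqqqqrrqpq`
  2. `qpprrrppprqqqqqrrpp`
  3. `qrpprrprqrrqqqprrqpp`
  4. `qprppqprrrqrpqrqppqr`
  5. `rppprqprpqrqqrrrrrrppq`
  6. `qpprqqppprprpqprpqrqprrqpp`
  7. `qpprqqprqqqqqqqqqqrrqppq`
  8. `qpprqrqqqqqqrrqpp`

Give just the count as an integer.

1 → match
2 → match
3 → match
4 → no match
5 → match
6 → match
7 → match
8 → match
Total matched: 7

7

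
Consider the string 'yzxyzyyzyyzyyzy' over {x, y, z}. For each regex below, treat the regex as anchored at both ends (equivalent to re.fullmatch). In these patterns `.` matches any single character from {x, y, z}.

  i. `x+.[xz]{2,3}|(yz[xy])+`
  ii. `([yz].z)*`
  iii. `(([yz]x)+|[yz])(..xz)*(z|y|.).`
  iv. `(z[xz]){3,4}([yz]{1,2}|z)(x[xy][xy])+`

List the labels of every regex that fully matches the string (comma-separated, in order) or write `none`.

i

i → match
ii → no match
iii → no match
iv → no match — must start with 'z'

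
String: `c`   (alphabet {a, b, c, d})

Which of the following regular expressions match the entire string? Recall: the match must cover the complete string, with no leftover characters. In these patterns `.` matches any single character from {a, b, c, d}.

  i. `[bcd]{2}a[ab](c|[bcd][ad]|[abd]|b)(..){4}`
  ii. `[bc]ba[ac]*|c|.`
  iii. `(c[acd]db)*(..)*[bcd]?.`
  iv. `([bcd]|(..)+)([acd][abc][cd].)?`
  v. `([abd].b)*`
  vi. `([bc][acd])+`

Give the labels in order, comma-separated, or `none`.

i → no match
ii → match
iii → match
iv → match
v → no match
vi → no match

ii, iii, iv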